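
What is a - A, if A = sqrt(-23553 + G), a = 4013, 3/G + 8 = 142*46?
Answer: 4013 - I*sqrt(250619083239)/3262 ≈ 4013.0 - 153.47*I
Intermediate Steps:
G = 3/6524 (G = 3/(-8 + 142*46) = 3/(-8 + 6532) = 3/6524 ≈ 0.00045984)
A = I*sqrt(250619083239)/3262 (A = sqrt(-23553 + 3/6524) = sqrt(-153659769/6524) = I*sqrt(250619083239)/3262 ≈ 153.47*I)
a - A = 4013 - I*sqrt(250619083239)/3262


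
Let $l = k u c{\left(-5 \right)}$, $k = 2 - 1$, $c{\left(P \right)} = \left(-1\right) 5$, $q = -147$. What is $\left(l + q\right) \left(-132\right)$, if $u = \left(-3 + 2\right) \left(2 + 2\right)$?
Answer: $16764$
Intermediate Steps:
$u = -4$ ($u = \left(-1\right) 4 = -4$)
$c{\left(P \right)} = -5$
$k = 1$ ($k = 2 - 1 = 1$)
$l = 20$ ($l = 1 \left(-4\right) \left(-5\right) = \left(-4\right) \left(-5\right) = 20$)
$\left(l + q\right) \left(-132\right) = \left(20 - 147\right) \left(-132\right) = \left(-127\right) \left(-132\right) = 16764$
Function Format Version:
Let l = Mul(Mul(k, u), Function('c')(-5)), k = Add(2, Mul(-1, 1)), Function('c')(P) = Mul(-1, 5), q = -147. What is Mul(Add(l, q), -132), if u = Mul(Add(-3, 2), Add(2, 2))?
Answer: 16764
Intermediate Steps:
u = -4 (u = Mul(-1, 4) = -4)
Function('c')(P) = -5
k = 1 (k = Add(2, -1) = 1)
l = 20 (l = Mul(Mul(1, -4), -5) = Mul(-4, -5) = 20)
Mul(Add(l, q), -132) = Mul(Add(20, -147), -132) = Mul(-127, -132) = 16764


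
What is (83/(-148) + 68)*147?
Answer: 1467207/148 ≈ 9913.6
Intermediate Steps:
(83/(-148) + 68)*147 = (83*(-1/148) + 68)*147 = (-83/148 + 68)*147 = (9981/148)*147 = 1467207/148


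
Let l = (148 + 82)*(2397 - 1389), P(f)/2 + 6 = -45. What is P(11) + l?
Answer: 231738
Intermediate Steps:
P(f) = -102 (P(f) = -12 + 2*(-45) = -12 - 90 = -102)
l = 231840 (l = 230*1008 = 231840)
P(11) + l = -102 + 231840 = 231738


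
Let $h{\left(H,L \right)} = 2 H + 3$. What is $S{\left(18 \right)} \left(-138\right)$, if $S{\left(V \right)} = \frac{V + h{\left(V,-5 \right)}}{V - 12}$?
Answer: $-1311$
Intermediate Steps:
$h{\left(H,L \right)} = 3 + 2 H$
$S{\left(V \right)} = \frac{3 + 3 V}{-12 + V}$ ($S{\left(V \right)} = \frac{V + \left(3 + 2 V\right)}{V - 12} = \frac{3 + 3 V}{V - 12} = \frac{3 + 3 V}{-12 + V}$)
$S{\left(18 \right)} \left(-138\right) = \frac{3 \left(1 + 18\right)}{-12 + 18} \left(-138\right) = 3 \cdot \frac{1}{6} \cdot 19 \left(-138\right) = \frac{19}{2} \left(-138\right) = -1311$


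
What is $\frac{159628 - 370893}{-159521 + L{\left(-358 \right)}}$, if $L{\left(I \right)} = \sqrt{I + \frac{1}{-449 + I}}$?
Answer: $\frac{27196871680455}{20535688487794} + \frac{211265 i \sqrt{233147949}}{20535688487794} \approx 1.3244 + 0.00015708 i$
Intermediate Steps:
$\frac{159628 - 370893}{-159521 + L{\left(-358 \right)}} = \frac{159628 - 370893}{-159521 + \sqrt{\frac{1 - 358 \left(-449 - 358\right)}{-449 - 358}}} = - \frac{211265}{-159521 + \sqrt{\frac{1 - -288906}{-807}}} = - \frac{211265}{-159521 + \sqrt{- \frac{1 + 288906}{807}}} = - \frac{211265}{-159521 + \sqrt{\left(- \frac{1}{807}\right) 288907}} = - \frac{211265}{-159521 + \sqrt{- \frac{288907}{807}}} = - \frac{211265}{-159521 + \frac{i \sqrt{233147949}}{807}}$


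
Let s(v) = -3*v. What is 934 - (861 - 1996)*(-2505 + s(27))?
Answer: -2934176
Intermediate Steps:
934 - (861 - 1996)*(-2505 + s(27)) = 934 - (861 - 1996)*(-2505 - 3*27) = 934 - (-1135)*(-2505 - 81) = 934 - (-1135)*(-2586) = 934 - 1*2935110 = 934 - 2935110 = -2934176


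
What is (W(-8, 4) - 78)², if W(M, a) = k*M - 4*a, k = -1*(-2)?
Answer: 12100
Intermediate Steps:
k = 2
W(M, a) = -4*a + 2*M (W(M, a) = 2*M - 4*a = -4*a + 2*M)
(W(-8, 4) - 78)² = ((-4*4 + 2*(-8)) - 78)² = ((-16 - 16) - 78)² = (-32 - 78)² = (-110)² = 12100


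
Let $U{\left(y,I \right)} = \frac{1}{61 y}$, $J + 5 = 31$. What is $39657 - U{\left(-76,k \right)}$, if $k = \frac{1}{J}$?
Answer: $\frac{183849853}{4636} \approx 39657.0$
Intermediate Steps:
$J = 26$ ($J = -5 + 31 = 26$)
$k = \frac{1}{26} \approx 0.038462$
$U{\left(y,I \right)} = \frac{1}{61 y}$
$39657 - U{\left(-76,k \right)} = 39657 - \frac{1}{61 \left(-76\right)} = 39657 - \frac{1}{61} \left(- \frac{1}{76}\right) = 39657 - - \frac{1}{4636} = 39657 + \frac{1}{4636} = \frac{183849853}{4636}$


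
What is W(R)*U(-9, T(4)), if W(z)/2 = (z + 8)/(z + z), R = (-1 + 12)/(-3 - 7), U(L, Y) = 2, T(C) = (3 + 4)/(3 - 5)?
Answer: -138/11 ≈ -12.545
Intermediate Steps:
T(C) = -7/2 (T(C) = 7/(-2) = 7*(-½) = -7/2)
R = -11/10 (R = 11/(-10) = 11*(-⅒) = -11/10 ≈ -1.1000)
W(z) = (8 + z)/z (W(z) = 2*((z + 8)/(z + z)) = 2*((8 + z)/((2*z))) = 2*((8 + z)*(1/(2*z))) = 2*((8 + z)/(2*z)) = (8 + z)/z)
W(R)*U(-9, T(4)) = ((8 - 11/10)/(-11/10))*2 = -10/11*69/10*2 = -69/11*2 = -138/11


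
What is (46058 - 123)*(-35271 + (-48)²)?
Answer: -1514339145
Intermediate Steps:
(46058 - 123)*(-35271 + (-48)²) = 45935*(-35271 + 2304) = 45935*(-32967) = -1514339145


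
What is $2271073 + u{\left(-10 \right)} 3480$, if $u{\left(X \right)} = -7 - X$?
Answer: $2281513$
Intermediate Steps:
$2271073 + u{\left(-10 \right)} 3480 = 2271073 + \left(-7 - -10\right) 3480 = 2271073 + \left(-7 + 10\right) 3480 = 2271073 + 3 \cdot 3480 = 2271073 + 10440 = 2281513$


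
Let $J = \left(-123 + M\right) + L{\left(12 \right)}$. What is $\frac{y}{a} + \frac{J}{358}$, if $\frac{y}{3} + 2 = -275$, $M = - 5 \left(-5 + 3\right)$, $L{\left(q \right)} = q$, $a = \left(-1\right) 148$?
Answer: $\frac{141275}{26492} \approx 5.3327$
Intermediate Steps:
$a = -148$
$M = 10$ ($M = \left(-5\right) \left(-2\right) = 10$)
$J = -101$ ($J = \left(-123 + 10\right) + 12 = -113 + 12 = -101$)
$y = -831$ ($y = -6 + 3 \left(-275\right) = -6 - 825 = -831$)
$\frac{y}{a} + \frac{J}{358} = - \frac{831}{-148} - \frac{101}{358} = \left(-831\right) \left(- \frac{1}{148}\right) - \frac{101}{358} = \frac{831}{148} - \frac{101}{358} = \frac{141275}{26492}$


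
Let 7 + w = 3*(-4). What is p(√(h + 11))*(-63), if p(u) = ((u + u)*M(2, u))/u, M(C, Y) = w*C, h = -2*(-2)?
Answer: 4788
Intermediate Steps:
w = -19 (w = -7 + 3*(-4) = -7 - 12 = -19)
h = 4
M(C, Y) = -19*C
p(u) = -76 (p(u) = ((u + u)*(-19*2))/u = ((2*u)*(-38))/u = (-76*u)/u = -76)
p(√(h + 11))*(-63) = -76*(-63) = 4788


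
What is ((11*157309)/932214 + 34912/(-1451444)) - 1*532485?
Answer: -180119941795743443/338264104254 ≈ -5.3248e+5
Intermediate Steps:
((11*157309)/932214 + 34912/(-1451444)) - 1*532485 = (1730399*(1/932214) + 34912*(-1/1451444)) - 532485 = (1730399/932214 - 8728/362861) - 532485 = 619757947747/338264104254 - 532485 = -180119941795743443/338264104254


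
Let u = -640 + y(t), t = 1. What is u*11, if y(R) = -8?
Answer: -7128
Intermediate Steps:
u = -648 (u = -640 - 8 = -648)
u*11 = -648*11 = -7128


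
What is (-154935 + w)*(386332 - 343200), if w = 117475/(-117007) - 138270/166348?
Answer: -32517991560315285550/4865970109 ≈ -6.6827e+9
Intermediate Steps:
w = -17860144595/9731940218 (w = 117475*(-1/117007) - 138270*1/166348 = -117475/117007 - 69135/83174 = -17860144595/9731940218 ≈ -1.8352)
(-154935 + w)*(386332 - 343200) = (-154935 - 17860144595/9731940218)*(386332 - 343200) = -1507836017820425/9731940218*43132 = -32517991560315285550/4865970109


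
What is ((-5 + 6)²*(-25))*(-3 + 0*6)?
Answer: 75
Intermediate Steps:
((-5 + 6)²*(-25))*(-3 + 0*6) = (1²*(-25))*(-3 + 0) = (1*(-25))*(-3) = -25*(-3) = 75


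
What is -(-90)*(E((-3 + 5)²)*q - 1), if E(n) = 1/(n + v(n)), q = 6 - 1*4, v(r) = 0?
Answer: -45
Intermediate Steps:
q = 2 (q = 6 - 4 = 2)
E(n) = 1/n (E(n) = 1/(n + 0) = 1/n)
-(-90)*(E((-3 + 5)²)*q - 1) = -(-90)*(2/(-3 + 5)² - 1) = -(-90)*(2/2² - 1) = -(-90)*(2/4 - 1) = -(-90)*((¼)*2 - 1) = -(-90)*(½ - 1) = -(-90)*(-1)/2 = -1*45 = -45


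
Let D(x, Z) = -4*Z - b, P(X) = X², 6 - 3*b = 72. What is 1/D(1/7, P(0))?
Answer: 1/22 ≈ 0.045455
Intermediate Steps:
b = -22 (b = 2 - ⅓*72 = 2 - 24 = -22)
D(x, Z) = 22 - 4*Z (D(x, Z) = -4*Z - 1*(-22) = -4*Z + 22 = 22 - 4*Z)
1/D(1/7, P(0)) = 1/(22 - 4*0²) = 1/(22 - 4*0) = 1/(22 + 0) = 1/22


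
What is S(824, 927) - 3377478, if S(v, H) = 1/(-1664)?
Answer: -5620123393/1664 ≈ -3.3775e+6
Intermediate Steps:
S(v, H) = -1/1664
S(824, 927) - 3377478 = -1/1664 - 3377478 = -5620123393/1664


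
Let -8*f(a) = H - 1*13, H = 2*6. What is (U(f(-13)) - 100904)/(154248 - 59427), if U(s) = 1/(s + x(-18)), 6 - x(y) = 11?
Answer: -3935264/3698019 ≈ -1.0642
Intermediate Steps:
H = 12
x(y) = -5 (x(y) = 6 - 1*11 = 6 - 11 = -5)
f(a) = ⅛ (f(a) = -(12 - 1*13)/8 = -(12 - 13)/8 = -⅛*(-1) = ⅛)
U(s) = 1/(-5 + s) (U(s) = 1/(s - 5) = 1/(-5 + s))
(U(f(-13)) - 100904)/(154248 - 59427) = (1/(-5 + ⅛) - 100904)/(154248 - 59427) = (1/(-39/8) - 100904)/94821 = (-8/39 - 100904)*(1/94821) = -3935264/39*1/94821 = -3935264/3698019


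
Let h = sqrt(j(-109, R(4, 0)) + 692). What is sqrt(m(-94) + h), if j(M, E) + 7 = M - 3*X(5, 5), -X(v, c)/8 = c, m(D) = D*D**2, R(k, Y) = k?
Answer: sqrt(-830584 + 2*sqrt(174)) ≈ 911.35*I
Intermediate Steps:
m(D) = D**3
X(v, c) = -8*c
j(M, E) = 113 + M (j(M, E) = -7 + (M - (-24)*5) = -7 + (M - 3*(-40)) = -7 + (M + 120) = -7 + (120 + M) = 113 + M)
h = 2*sqrt(174) (h = sqrt((113 - 109) + 692) = sqrt(4 + 692) = sqrt(696) = 2*sqrt(174) ≈ 26.382)
sqrt(m(-94) + h) = sqrt((-94)**3 + 2*sqrt(174)) = sqrt(-830584 + 2*sqrt(174))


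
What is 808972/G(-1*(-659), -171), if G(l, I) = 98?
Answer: 404486/49 ≈ 8254.8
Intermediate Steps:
808972/G(-1*(-659), -171) = 808972/98 = 808972*(1/98) = 404486/49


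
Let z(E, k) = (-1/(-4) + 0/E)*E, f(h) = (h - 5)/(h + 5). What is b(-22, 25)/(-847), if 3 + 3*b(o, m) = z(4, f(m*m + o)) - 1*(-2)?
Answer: 0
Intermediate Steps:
f(h) = (-5 + h)/(5 + h)
z(E, k) = E/4 (z(E, k) = (-1*(-1/4) + 0)*E = (1/4 + 0)*E = E/4)
b(o, m) = 0 (b(o, m) = -1 + ((1/4)*4 - 1*(-2))/3 = -1 + (1 + 2)/3 = -1 + (1/3)*3 = -1 + 1 = 0)
b(-22, 25)/(-847) = 0/(-847) = 0*(-1/847) = 0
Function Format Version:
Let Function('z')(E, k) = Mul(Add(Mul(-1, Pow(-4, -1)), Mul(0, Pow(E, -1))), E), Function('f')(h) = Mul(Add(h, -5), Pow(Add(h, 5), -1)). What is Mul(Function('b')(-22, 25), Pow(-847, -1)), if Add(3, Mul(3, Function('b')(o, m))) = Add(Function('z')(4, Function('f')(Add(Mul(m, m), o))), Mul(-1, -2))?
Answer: 0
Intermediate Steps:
Function('f')(h) = Mul(Pow(Add(5, h), -1), Add(-5, h)) (Function('f')(h) = Mul(Add(-5, h), Pow(Add(5, h), -1)) = Mul(Pow(Add(5, h), -1), Add(-5, h)))
Function('z')(E, k) = Mul(Rational(1, 4), E) (Function('z')(E, k) = Mul(Add(Mul(-1, Rational(-1, 4)), 0), E) = Mul(Add(Rational(1, 4), 0), E) = Mul(Rational(1, 4), E))
Function('b')(o, m) = 0 (Function('b')(o, m) = Add(-1, Mul(Rational(1, 3), Add(Mul(Rational(1, 4), 4), Mul(-1, -2)))) = Add(-1, Mul(Rational(1, 3), Add(1, 2))) = Add(-1, Mul(Rational(1, 3), 3)) = Add(-1, 1) = 0)
Mul(Function('b')(-22, 25), Pow(-847, -1)) = Mul(0, Pow(-847, -1)) = Mul(0, Rational(-1, 847)) = 0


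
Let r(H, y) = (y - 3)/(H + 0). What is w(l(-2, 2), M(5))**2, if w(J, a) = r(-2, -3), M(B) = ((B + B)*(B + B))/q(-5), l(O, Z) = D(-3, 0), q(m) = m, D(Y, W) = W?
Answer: 9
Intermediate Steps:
l(O, Z) = 0
r(H, y) = (-3 + y)/H
M(B) = -4*B**2/5 (M(B) = ((B + B)*(B + B))/(-5) = ((2*B)*(2*B))*(-1/5) = (4*B**2)*(-1/5) = -4*B**2/5)
w(J, a) = 3 (w(J, a) = (-3 - 3)/(-2) = -1/2*(-6) = 3)
w(l(-2, 2), M(5))**2 = 3**2 = 9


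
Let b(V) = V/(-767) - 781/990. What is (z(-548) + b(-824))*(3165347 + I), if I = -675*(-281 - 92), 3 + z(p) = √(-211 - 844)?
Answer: -320162120107/34515 + 3417122*I*√1055 ≈ -9.276e+6 + 1.1099e+8*I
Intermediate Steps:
b(V) = -71/90 - V/767 (b(V) = V*(-1/767) - 781*1/990 = -V/767 - 71/90 = -71/90 - V/767)
z(p) = -3 + I*√1055 (z(p) = -3 + √(-211 - 844) = -3 + √(-1055) = -3 + I*√1055)
I = 251775 (I = -675*(-373) = 251775)
(z(-548) + b(-824))*(3165347 + I) = ((-3 + I*√1055) + (-71/90 - 1/767*(-824)))*(3165347 + 251775) = ((-3 + I*√1055) + (-71/90 + 824/767))*3417122 = ((-3 + I*√1055) + 19703/69030)*3417122 = (-187387/69030 + I*√1055)*3417122 = -320162120107/34515 + 3417122*I*√1055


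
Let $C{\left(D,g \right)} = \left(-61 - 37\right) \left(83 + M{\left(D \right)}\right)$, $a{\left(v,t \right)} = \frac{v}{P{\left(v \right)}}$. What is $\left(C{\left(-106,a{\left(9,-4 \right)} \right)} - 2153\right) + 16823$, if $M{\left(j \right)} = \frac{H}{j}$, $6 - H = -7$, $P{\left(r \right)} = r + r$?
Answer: $\frac{347045}{53} \approx 6548.0$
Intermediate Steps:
$P{\left(r \right)} = 2 r$
$a{\left(v,t \right)} = \frac{1}{2}$ ($a{\left(v,t \right)} = \frac{v}{2 v} = v \frac{1}{2 v} = \frac{1}{2}$)
$H = 13$ ($H = 6 - -7 = 6 + 7 = 13$)
$M{\left(j \right)} = \frac{13}{j}$
$C{\left(D,g \right)} = -8134 - \frac{1274}{D}$ ($C{\left(D,g \right)} = \left(-61 - 37\right) \left(83 + \frac{13}{D}\right) = - 98 \left(83 + \frac{13}{D}\right) = -8134 - \frac{1274}{D}$)
$\left(C{\left(-106,a{\left(9,-4 \right)} \right)} - 2153\right) + 16823 = \left(\left(-8134 - \frac{1274}{-106}\right) - 2153\right) + 16823 = \left(\left(-8134 - - \frac{637}{53}\right) - 2153\right) + 16823 = \left(\left(-8134 + \frac{637}{53}\right) - 2153\right) + 16823 = \left(- \frac{430465}{53} - 2153\right) + 16823 = - \frac{544574}{53} + 16823 = \frac{347045}{53}$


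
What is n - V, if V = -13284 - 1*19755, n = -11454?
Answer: 21585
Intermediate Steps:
V = -33039 (V = -13284 - 19755 = -33039)
n - V = -11454 - 1*(-33039) = -11454 + 33039 = 21585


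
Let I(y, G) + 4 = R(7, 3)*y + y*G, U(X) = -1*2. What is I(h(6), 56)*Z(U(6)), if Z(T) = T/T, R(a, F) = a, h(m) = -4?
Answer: -256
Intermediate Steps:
U(X) = -2
Z(T) = 1
I(y, G) = -4 + 7*y + G*y (I(y, G) = -4 + (7*y + y*G) = -4 + (7*y + G*y) = -4 + 7*y + G*y)
I(h(6), 56)*Z(U(6)) = (-4 + 7*(-4) + 56*(-4))*1 = (-4 - 28 - 224)*1 = -256*1 = -256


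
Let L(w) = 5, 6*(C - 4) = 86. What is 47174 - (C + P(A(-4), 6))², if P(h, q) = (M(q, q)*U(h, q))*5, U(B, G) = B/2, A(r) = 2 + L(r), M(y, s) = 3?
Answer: 1517639/36 ≈ 42157.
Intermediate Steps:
C = 55/3 (C = 4 + (⅙)*86 = 4 + 43/3 = 55/3 ≈ 18.333)
A(r) = 7 (A(r) = 2 + 5 = 7)
U(B, G) = B/2 (U(B, G) = B*(½) = B/2)
P(h, q) = 15*h/2 (P(h, q) = (3*(h/2))*5 = (3*h/2)*5 = 15*h/2)
47174 - (C + P(A(-4), 6))² = 47174 - (55/3 + (15/2)*7)² = 47174 - (55/3 + 105/2)² = 47174 - (425/6)² = 47174 - 1*180625/36 = 47174 - 180625/36 = 1517639/36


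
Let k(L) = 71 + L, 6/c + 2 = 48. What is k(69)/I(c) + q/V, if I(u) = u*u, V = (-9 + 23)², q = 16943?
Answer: 14668247/1764 ≈ 8315.3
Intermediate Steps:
V = 196 (V = 14² = 196)
c = 3/23 (c = 6/(-2 + 48) = 6/46 = 6*(1/46) = 3/23 ≈ 0.13043)
I(u) = u²
k(69)/I(c) + q/V = (71 + 69)/((3/23)²) + 16943/196 = 140/(9/529) + 16943*(1/196) = 140*(529/9) + 16943/196 = 74060/9 + 16943/196 = 14668247/1764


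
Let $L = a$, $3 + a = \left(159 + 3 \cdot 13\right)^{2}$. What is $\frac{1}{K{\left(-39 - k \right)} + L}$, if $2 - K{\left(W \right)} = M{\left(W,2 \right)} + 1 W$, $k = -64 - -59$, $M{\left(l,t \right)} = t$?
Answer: $\frac{1}{39235} \approx 2.5487 \cdot 10^{-5}$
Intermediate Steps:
$k = -5$ ($k = -64 + 59 = -5$)
$a = 39201$ ($a = -3 + \left(159 + 3 \cdot 13\right)^{2} = -3 + \left(159 + 39\right)^{2} = -3 + 198^{2} = -3 + 39204 = 39201$)
$L = 39201$
$K{\left(W \right)} = - W$ ($K{\left(W \right)} = 2 - \left(2 + 1 W\right) = 2 - \left(2 + W\right) = - W$)
$\frac{1}{K{\left(-39 - k \right)} + L} = \frac{1}{- (-39 - -5) + 39201} = \frac{1}{- (-39 + 5) + 39201} = \frac{1}{\left(-1\right) \left(-34\right) + 39201} = \frac{1}{34 + 39201} = \frac{1}{39235}$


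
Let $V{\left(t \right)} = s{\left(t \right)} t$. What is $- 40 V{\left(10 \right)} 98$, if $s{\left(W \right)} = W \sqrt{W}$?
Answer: $- 392000 \sqrt{10} \approx -1.2396 \cdot 10^{6}$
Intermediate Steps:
$s{\left(W \right)} = W^{\frac{3}{2}}$
$V{\left(t \right)} = t^{\frac{5}{2}}$ ($V{\left(t \right)} = t^{\frac{3}{2}} t = t^{\frac{5}{2}}$)
$- 40 V{\left(10 \right)} 98 = - 40 \cdot 10^{\frac{5}{2}} \cdot 98 = - 40 \cdot 100 \sqrt{10} \cdot 98 = - 4000 \sqrt{10} \cdot 98 = - 392000 \sqrt{10}$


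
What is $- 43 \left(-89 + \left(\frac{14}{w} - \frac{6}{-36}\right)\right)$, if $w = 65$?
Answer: $\frac{1486123}{390} \approx 3810.6$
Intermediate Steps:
$- 43 \left(-89 + \left(\frac{14}{w} - \frac{6}{-36}\right)\right) = - 43 \left(-89 + \left(\frac{14}{65} - \frac{6}{-36}\right)\right) = - 43 \left(-89 + \left(14 \cdot \frac{1}{65} - - \frac{1}{6}\right)\right) = - 43 \left(-89 + \left(\frac{14}{65} + \frac{1}{6}\right)\right) = - 43 \left(-89 + \frac{149}{390}\right) = \left(-43\right) \left(- \frac{34561}{390}\right) = \frac{1486123}{390}$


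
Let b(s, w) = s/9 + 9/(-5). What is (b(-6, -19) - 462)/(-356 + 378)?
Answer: -6967/330 ≈ -21.112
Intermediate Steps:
b(s, w) = -9/5 + s/9 (b(s, w) = s*(1/9) + 9*(-1/5) = s/9 - 9/5 = -9/5 + s/9)
(b(-6, -19) - 462)/(-356 + 378) = ((-9/5 + (1/9)*(-6)) - 462)/(-356 + 378) = ((-9/5 - 2/3) - 462)/22 = (-37/15 - 462)*(1/22) = -6967/15*1/22 = -6967/330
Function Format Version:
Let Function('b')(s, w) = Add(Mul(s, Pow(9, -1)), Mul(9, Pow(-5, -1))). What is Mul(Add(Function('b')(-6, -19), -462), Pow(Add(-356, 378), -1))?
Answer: Rational(-6967, 330) ≈ -21.112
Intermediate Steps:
Function('b')(s, w) = Add(Rational(-9, 5), Mul(Rational(1, 9), s)) (Function('b')(s, w) = Add(Mul(s, Rational(1, 9)), Mul(9, Rational(-1, 5))) = Add(Mul(Rational(1, 9), s), Rational(-9, 5)) = Add(Rational(-9, 5), Mul(Rational(1, 9), s)))
Mul(Add(Function('b')(-6, -19), -462), Pow(Add(-356, 378), -1)) = Mul(Add(Add(Rational(-9, 5), Mul(Rational(1, 9), -6)), -462), Pow(Add(-356, 378), -1)) = Mul(Add(Add(Rational(-9, 5), Rational(-2, 3)), -462), Pow(22, -1)) = Mul(Add(Rational(-37, 15), -462), Rational(1, 22)) = Mul(Rational(-6967, 15), Rational(1, 22)) = Rational(-6967, 330)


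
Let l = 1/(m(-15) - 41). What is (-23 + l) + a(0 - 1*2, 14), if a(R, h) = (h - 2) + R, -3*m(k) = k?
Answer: -469/36 ≈ -13.028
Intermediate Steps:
m(k) = -k/3
a(R, h) = -2 + R + h (a(R, h) = (-2 + h) + R = -2 + R + h)
l = -1/36 (l = 1/(-⅓*(-15) - 41) = 1/(5 - 41) = 1/(-36) = -1/36 ≈ -0.027778)
(-23 + l) + a(0 - 1*2, 14) = (-23 - 1/36) + (-2 + (0 - 1*2) + 14) = -829/36 + (-2 + (0 - 2) + 14) = -829/36 + (-2 - 2 + 14) = -829/36 + 10 = -469/36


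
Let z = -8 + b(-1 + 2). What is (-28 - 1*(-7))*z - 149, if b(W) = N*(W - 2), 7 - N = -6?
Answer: 292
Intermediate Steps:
N = 13 (N = 7 - 1*(-6) = 7 + 6 = 13)
b(W) = -26 + 13*W (b(W) = 13*(W - 2) = 13*(-2 + W) = -26 + 13*W)
z = -21 (z = -8 + (-26 + 13*(-1 + 2)) = -8 + (-26 + 13*1) = -8 + (-26 + 13) = -8 - 13 = -21)
(-28 - 1*(-7))*z - 149 = (-28 - 1*(-7))*(-21) - 149 = (-28 + 7)*(-21) - 149 = -21*(-21) - 149 = 441 - 149 = 292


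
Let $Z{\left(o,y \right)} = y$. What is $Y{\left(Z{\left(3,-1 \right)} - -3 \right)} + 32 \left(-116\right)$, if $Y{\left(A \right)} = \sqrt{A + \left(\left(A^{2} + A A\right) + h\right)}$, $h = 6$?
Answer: $-3708$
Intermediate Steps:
$Y{\left(A \right)} = \sqrt{6 + A + 2 A^{2}}$ ($Y{\left(A \right)} = \sqrt{A + \left(\left(A^{2} + A A\right) + 6\right)} = \sqrt{A + \left(\left(A^{2} + A^{2}\right) + 6\right)} = \sqrt{A + \left(2 A^{2} + 6\right)} = \sqrt{A + \left(6 + 2 A^{2}\right)} = \sqrt{6 + A + 2 A^{2}}$)
$Y{\left(Z{\left(3,-1 \right)} - -3 \right)} + 32 \left(-116\right) = \sqrt{6 - -2 + 2 \left(-1 - -3\right)^{2}} + 32 \left(-116\right) = \sqrt{6 + \left(-1 + 3\right) + 2 \left(-1 + 3\right)^{2}} - 3712 = \sqrt{6 + 2 + 2 \cdot 2^{2}} - 3712 = \sqrt{6 + 2 + 2 \cdot 4} - 3712 = \sqrt{6 + 2 + 8} - 3712 = \sqrt{16} - 3712 = 4 - 3712 = -3708$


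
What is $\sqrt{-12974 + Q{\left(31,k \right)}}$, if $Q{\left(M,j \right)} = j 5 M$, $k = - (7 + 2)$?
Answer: $i \sqrt{14369} \approx 119.87 i$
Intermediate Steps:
$k = -9$ ($k = \left(-1\right) 9 = -9$)
$Q{\left(M,j \right)} = 5 M j$ ($Q{\left(M,j \right)} = 5 j M = 5 M j$)
$\sqrt{-12974 + Q{\left(31,k \right)}} = \sqrt{-12974 + 5 \cdot 31 \left(-9\right)} = \sqrt{-12974 - 1395} = \sqrt{-14369} = i \sqrt{14369}$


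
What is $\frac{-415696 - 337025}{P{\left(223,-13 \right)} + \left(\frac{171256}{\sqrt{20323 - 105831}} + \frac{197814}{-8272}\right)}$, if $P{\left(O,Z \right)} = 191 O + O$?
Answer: $- \frac{11778915623761567558728}{669755176171232742361} - \frac{1102581986918446848 i \sqrt{21377}}{669755176171232742361} \approx -17.587 - 0.2407 i$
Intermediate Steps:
$P{\left(O,Z \right)} = 192 O$
$\frac{-415696 - 337025}{P{\left(223,-13 \right)} + \left(\frac{171256}{\sqrt{20323 - 105831}} + \frac{197814}{-8272}\right)} = \frac{-415696 - 337025}{192 \cdot 223 + \left(\frac{171256}{\sqrt{20323 - 105831}} + \frac{197814}{-8272}\right)} = - \frac{752721}{42816 + \left(\frac{171256}{\sqrt{-85508}} + 197814 \left(- \frac{1}{8272}\right)\right)} = - \frac{752721}{42816 - \left(\frac{98907}{4136} - \frac{171256}{2 i \sqrt{21377}}\right)} = - \frac{752721}{42816 - \left(\frac{98907}{4136} - 171256 \left(- \frac{i \sqrt{21377}}{42754}\right)\right)} = - \frac{752721}{42816 - \left(\frac{98907}{4136} + \frac{85628 i \sqrt{21377}}{21377}\right)} = - \frac{752721}{\frac{176988069}{4136} - \frac{85628 i \sqrt{21377}}{21377}}$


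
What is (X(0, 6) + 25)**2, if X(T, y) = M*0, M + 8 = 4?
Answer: 625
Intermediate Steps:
M = -4 (M = -8 + 4 = -4)
X(T, y) = 0 (X(T, y) = -4*0 = 0)
(X(0, 6) + 25)**2 = (0 + 25)**2 = 25**2 = 625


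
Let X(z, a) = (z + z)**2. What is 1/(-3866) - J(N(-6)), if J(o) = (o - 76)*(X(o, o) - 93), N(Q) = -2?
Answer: -23219197/3866 ≈ -6006.0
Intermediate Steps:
X(z, a) = 4*z**2 (X(z, a) = (2*z)**2 = 4*z**2)
J(o) = (-93 + 4*o**2)*(-76 + o) (J(o) = (o - 76)*(4*o**2 - 93) = (-76 + o)*(-93 + 4*o**2) = (-93 + 4*o**2)*(-76 + o))
1/(-3866) - J(N(-6)) = 1/(-3866) - (7068 - 304*(-2)**2 - 93*(-2) + 4*(-2)**3) = -1/3866 - (7068 - 304*4 + 186 + 4*(-8)) = -1/3866 - (7068 - 1216 + 186 - 32) = -1/3866 - 1*6006 = -1/3866 - 6006 = -23219197/3866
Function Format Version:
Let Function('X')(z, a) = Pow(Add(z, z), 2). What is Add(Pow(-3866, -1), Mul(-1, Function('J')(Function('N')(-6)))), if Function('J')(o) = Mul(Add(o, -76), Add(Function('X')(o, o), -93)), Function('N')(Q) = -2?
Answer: Rational(-23219197, 3866) ≈ -6006.0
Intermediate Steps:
Function('X')(z, a) = Mul(4, Pow(z, 2)) (Function('X')(z, a) = Pow(Mul(2, z), 2) = Mul(4, Pow(z, 2)))
Function('J')(o) = Mul(Add(-93, Mul(4, Pow(o, 2))), Add(-76, o)) (Function('J')(o) = Mul(Add(o, -76), Add(Mul(4, Pow(o, 2)), -93)) = Mul(Add(-76, o), Add(-93, Mul(4, Pow(o, 2)))) = Mul(Add(-93, Mul(4, Pow(o, 2))), Add(-76, o)))
Add(Pow(-3866, -1), Mul(-1, Function('J')(Function('N')(-6)))) = Add(Pow(-3866, -1), Mul(-1, Add(7068, Mul(-304, Pow(-2, 2)), Mul(-93, -2), Mul(4, Pow(-2, 3))))) = Add(Rational(-1, 3866), Mul(-1, Add(7068, Mul(-304, 4), 186, Mul(4, -8)))) = Add(Rational(-1, 3866), Mul(-1, Add(7068, -1216, 186, -32))) = Add(Rational(-1, 3866), Mul(-1, 6006)) = Add(Rational(-1, 3866), -6006) = Rational(-23219197, 3866)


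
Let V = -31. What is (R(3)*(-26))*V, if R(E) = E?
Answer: 2418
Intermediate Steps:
(R(3)*(-26))*V = (3*(-26))*(-31) = -78*(-31) = 2418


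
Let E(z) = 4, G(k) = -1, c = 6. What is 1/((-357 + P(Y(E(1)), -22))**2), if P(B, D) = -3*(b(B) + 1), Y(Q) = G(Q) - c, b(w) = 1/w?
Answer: 49/6335289 ≈ 7.7345e-6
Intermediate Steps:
Y(Q) = -7 (Y(Q) = -1 - 1*6 = -1 - 6 = -7)
P(B, D) = -3 - 3/B (P(B, D) = -3*(1/B + 1) = -3*(1 + 1/B) = -3 - 3/B)
1/((-357 + P(Y(E(1)), -22))**2) = 1/((-357 + (-3 - 3/(-7)))**2) = 1/((-357 + (-3 - 3*(-1/7)))**2) = 1/((-357 + (-3 + 3/7))**2) = 1/((-357 - 18/7)**2) = 1/((-2517/7)**2) = 1/(6335289/49) = 49/6335289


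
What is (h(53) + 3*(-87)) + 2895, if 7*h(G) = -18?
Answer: 18420/7 ≈ 2631.4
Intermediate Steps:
h(G) = -18/7 (h(G) = (1/7)*(-18) = -18/7)
(h(53) + 3*(-87)) + 2895 = (-18/7 + 3*(-87)) + 2895 = (-18/7 - 261) + 2895 = -1845/7 + 2895 = 18420/7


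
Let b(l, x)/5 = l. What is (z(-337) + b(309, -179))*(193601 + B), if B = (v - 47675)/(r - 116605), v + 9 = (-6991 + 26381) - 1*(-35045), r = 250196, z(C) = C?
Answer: 31242936393936/133591 ≈ 2.3387e+8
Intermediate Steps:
b(l, x) = 5*l
v = 54426 (v = -9 + ((-6991 + 26381) - 1*(-35045)) = -9 + (19390 + 35045) = -9 + 54435 = 54426)
B = 6751/133591 (B = (54426 - 47675)/(250196 - 116605) = 6751/133591 ≈ 0.050535)
(z(-337) + b(309, -179))*(193601 + B) = (-337 + 5*309)*(193601 + 6751/133591) = (-337 + 1545)*(25863357942/133591) = 1208*(25863357942/133591) = 31242936393936/133591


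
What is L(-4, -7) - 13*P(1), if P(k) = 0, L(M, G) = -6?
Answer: -6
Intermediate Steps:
L(-4, -7) - 13*P(1) = -6 - 13*0 = -6 + 0 = -6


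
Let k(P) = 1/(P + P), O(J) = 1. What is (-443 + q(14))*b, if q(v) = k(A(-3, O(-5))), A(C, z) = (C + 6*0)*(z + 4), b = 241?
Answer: -3203131/30 ≈ -1.0677e+5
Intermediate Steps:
A(C, z) = C*(4 + z) (A(C, z) = (C + 0)*(4 + z) = C*(4 + z))
k(P) = 1/(2*P)
q(v) = -1/30 (q(v) = 1/(2*((-3*(4 + 1)))) = 1/(2*((-3*5))) = (½)/(-15) = (½)*(-1/15) = -1/30)
(-443 + q(14))*b = (-443 - 1/30)*241 = -13291/30*241 = -3203131/30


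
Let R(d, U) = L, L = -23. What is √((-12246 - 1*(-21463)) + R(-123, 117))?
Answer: √9194 ≈ 95.885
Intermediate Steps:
R(d, U) = -23
√((-12246 - 1*(-21463)) + R(-123, 117)) = √((-12246 - 1*(-21463)) - 23) = √((-12246 + 21463) - 23) = √(9217 - 23) = √9194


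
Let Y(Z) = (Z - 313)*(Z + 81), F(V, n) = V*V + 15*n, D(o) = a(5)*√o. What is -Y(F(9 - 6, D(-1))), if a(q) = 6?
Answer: 35460 + 19260*I ≈ 35460.0 + 19260.0*I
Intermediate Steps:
D(o) = 6*√o
F(V, n) = V² + 15*n
Y(Z) = (-313 + Z)*(81 + Z)
-Y(F(9 - 6, D(-1))) = -(-25353 + ((9 - 6)² + 15*(6*√(-1)))² - 232*((9 - 6)² + 15*(6*√(-1)))) = -(-25353 + (3² + 15*(6*I))² - 232*(3² + 15*(6*I))) = -(-25353 + (9 + 90*I)² - 232*(9 + 90*I)) = -(-25353 + (9 + 90*I)² + (-2088 - 20880*I)) = -(-27441 + (9 + 90*I)² - 20880*I) = 27441 - (9 + 90*I)² + 20880*I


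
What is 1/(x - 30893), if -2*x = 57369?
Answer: -2/119155 ≈ -1.6785e-5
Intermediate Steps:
x = -57369/2 (x = -1/2*57369 = -57369/2 ≈ -28685.)
1/(x - 30893) = 1/(-57369/2 - 30893) = 1/(-119155/2) = -2/119155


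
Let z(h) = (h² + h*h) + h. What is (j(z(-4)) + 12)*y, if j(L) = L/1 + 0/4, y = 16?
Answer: 640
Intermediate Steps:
z(h) = h + 2*h² (z(h) = (h² + h²) + h = 2*h² + h = h + 2*h²)
j(L) = L (j(L) = L*1 + 0*(¼) = L + 0 = L)
(j(z(-4)) + 12)*y = (-4*(1 + 2*(-4)) + 12)*16 = (-4*(1 - 8) + 12)*16 = (-4*(-7) + 12)*16 = (28 + 12)*16 = 40*16 = 640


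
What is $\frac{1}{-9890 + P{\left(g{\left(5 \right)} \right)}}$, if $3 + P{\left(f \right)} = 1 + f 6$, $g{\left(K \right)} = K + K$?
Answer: $- \frac{1}{9832} \approx -0.00010171$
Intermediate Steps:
$g{\left(K \right)} = 2 K$
$P{\left(f \right)} = -2 + 6 f$ ($P{\left(f \right)} = -3 + \left(1 + f 6\right) = -3 + \left(1 + 6 f\right) = -2 + 6 f$)
$\frac{1}{-9890 + P{\left(g{\left(5 \right)} \right)}} = \frac{1}{-9890 - \left(2 - 6 \cdot 2 \cdot 5\right)} = \frac{1}{-9890 + \left(-2 + 6 \cdot 10\right)} = \frac{1}{-9890 + \left(-2 + 60\right)} = \frac{1}{-9890 + 58} = \frac{1}{-9832} = - \frac{1}{9832}$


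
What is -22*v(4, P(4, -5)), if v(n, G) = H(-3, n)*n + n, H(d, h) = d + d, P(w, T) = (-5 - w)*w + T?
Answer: 440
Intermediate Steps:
P(w, T) = T + w*(-5 - w) (P(w, T) = w*(-5 - w) + T = T + w*(-5 - w))
H(d, h) = 2*d
v(n, G) = -5*n (v(n, G) = (2*(-3))*n + n = -6*n + n = -5*n)
-22*v(4, P(4, -5)) = -(-110)*4 = -22*(-20) = 440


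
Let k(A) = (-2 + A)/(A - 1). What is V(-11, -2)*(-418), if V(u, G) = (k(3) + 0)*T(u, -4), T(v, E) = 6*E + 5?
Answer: 3971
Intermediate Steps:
T(v, E) = 5 + 6*E
k(A) = (-2 + A)/(-1 + A)
V(u, G) = -19/2 (V(u, G) = ((-2 + 3)/(-1 + 3) + 0)*(5 + 6*(-4)) = (1/2 + 0)*(5 - 24) = ((½)*1 + 0)*(-19) = (½ + 0)*(-19) = (½)*(-19) = -19/2)
V(-11, -2)*(-418) = -19/2*(-418) = 3971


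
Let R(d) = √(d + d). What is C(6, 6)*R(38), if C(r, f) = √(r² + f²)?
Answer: 12*√38 ≈ 73.973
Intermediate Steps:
R(d) = √2*√d (R(d) = √(2*d) = √2*√d)
C(r, f) = √(f² + r²)
C(6, 6)*R(38) = √(6² + 6²)*(√2*√38) = √(36 + 36)*(2*√19) = √72*(2*√19) = (6*√2)*(2*√19) = 12*√38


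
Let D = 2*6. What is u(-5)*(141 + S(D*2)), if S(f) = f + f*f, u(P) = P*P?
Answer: 18525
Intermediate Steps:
u(P) = P²
D = 12
S(f) = f + f²
u(-5)*(141 + S(D*2)) = (-5)²*(141 + (12*2)*(1 + 12*2)) = 25*(141 + 24*(1 + 24)) = 25*(141 + 24*25) = 25*(141 + 600) = 25*741 = 18525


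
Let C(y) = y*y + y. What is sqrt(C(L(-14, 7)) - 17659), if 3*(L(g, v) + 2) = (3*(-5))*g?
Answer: I*sqrt(12967) ≈ 113.87*I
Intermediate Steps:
L(g, v) = -2 - 5*g (L(g, v) = -2 + ((3*(-5))*g)/3 = -2 + (-15*g)/3 = -2 - 5*g)
C(y) = y + y**2 (C(y) = y**2 + y = y + y**2)
sqrt(C(L(-14, 7)) - 17659) = sqrt((-2 - 5*(-14))*(1 + (-2 - 5*(-14))) - 17659) = sqrt((-2 + 70)*(1 + (-2 + 70)) - 17659) = sqrt(68*(1 + 68) - 17659) = sqrt(68*69 - 17659) = sqrt(4692 - 17659) = sqrt(-12967) = I*sqrt(12967)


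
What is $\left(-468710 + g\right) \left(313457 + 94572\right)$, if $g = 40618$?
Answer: $-174673950668$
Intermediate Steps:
$\left(-468710 + g\right) \left(313457 + 94572\right) = \left(-468710 + 40618\right) \left(313457 + 94572\right) = \left(-428092\right) 408029 = -174673950668$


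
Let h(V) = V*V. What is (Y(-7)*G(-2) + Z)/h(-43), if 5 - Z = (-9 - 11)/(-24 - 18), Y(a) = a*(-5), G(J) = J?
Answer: -1375/38829 ≈ -0.035412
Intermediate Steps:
h(V) = V²
Y(a) = -5*a
Z = 95/21 (Z = 5 - (-9 - 11)/(-24 - 18) = 5 - (-20)/(-42) = 5 - (-20)*(-1)/42 = 5 - 1*10/21 = 5 - 10/21 = 95/21 ≈ 4.5238)
(Y(-7)*G(-2) + Z)/h(-43) = (-5*(-7)*(-2) + 95/21)/((-43)²) = (35*(-2) + 95/21)/1849 = (-70 + 95/21)*(1/1849) = -1375/21*1/1849 = -1375/38829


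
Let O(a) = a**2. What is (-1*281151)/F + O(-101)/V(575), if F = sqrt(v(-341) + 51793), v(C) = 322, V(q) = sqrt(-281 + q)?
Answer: -281151*sqrt(52115)/52115 + 10201*sqrt(6)/42 ≈ -636.63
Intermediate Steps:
F = sqrt(52115) (F = sqrt(322 + 51793) = sqrt(52115) ≈ 228.29)
(-1*281151)/F + O(-101)/V(575) = (-1*281151)/(sqrt(52115)) + (-101)**2/(sqrt(-281 + 575)) = -281151*sqrt(52115)/52115 + 10201/(sqrt(294)) = -281151*sqrt(52115)/52115 + 10201/((7*sqrt(6))) = -281151*sqrt(52115)/52115 + 10201*(sqrt(6)/42) = -281151*sqrt(52115)/52115 + 10201*sqrt(6)/42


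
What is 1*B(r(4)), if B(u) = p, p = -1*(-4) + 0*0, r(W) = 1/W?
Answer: 4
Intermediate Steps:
p = 4 (p = 4 + 0 = 4)
B(u) = 4
1*B(r(4)) = 1*4 = 4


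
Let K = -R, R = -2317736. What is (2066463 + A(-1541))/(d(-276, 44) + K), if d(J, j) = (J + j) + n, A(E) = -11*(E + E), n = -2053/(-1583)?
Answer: 664975559/733722177 ≈ 0.90630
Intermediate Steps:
n = 2053/1583 (n = -2053*(-1/1583) = 2053/1583 ≈ 1.2969)
K = 2317736 (K = -1*(-2317736) = 2317736)
A(E) = -22*E
d(J, j) = 2053/1583 + J + j (d(J, j) = (J + j) + 2053/1583 = 2053/1583 + J + j)
(2066463 + A(-1541))/(d(-276, 44) + K) = (2066463 - 22*(-1541))/((2053/1583 - 276 + 44) + 2317736) = (2066463 + 33902)/(-365203/1583 + 2317736) = 2100365/(3668610885/1583) = 2100365*(1583/3668610885) = 664975559/733722177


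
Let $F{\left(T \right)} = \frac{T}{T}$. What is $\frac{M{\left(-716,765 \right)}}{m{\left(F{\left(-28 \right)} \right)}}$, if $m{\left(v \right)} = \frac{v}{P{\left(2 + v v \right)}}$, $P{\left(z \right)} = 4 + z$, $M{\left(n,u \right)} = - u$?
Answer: $-5355$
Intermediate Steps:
$F{\left(T \right)} = 1$
$m{\left(v \right)} = \frac{v}{6 + v^{2}}$ ($m{\left(v \right)} = \frac{v}{4 + \left(2 + v v\right)} = \frac{v}{4 + \left(2 + v^{2}\right)} = \frac{v}{6 + v^{2}}$)
$\frac{M{\left(-716,765 \right)}}{m{\left(F{\left(-28 \right)} \right)}} = \frac{\left(-1\right) 765}{1 \frac{1}{6 + 1^{2}}} = - \frac{765}{1 \frac{1}{6 + 1}} = - \frac{765}{1 \cdot \frac{1}{7}} = - 765 \frac{1}{\frac{1}{7}} = \left(-765\right) 7 = -5355$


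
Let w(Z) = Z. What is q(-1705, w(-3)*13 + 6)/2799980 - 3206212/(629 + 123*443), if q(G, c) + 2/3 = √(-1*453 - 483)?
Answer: -6732997134379/115746973230 + 3*I*√26/1399990 ≈ -58.17 + 1.0927e-5*I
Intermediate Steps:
q(G, c) = -⅔ + 6*I*√26 (q(G, c) = -⅔ + √(-1*453 - 483) = -⅔ + √(-453 - 483) = -⅔ + √(-936) = -⅔ + 6*I*√26)
q(-1705, w(-3)*13 + 6)/2799980 - 3206212/(629 + 123*443) = (-⅔ + 6*I*√26)/2799980 - 3206212/(629 + 123*443) = (-⅔ + 6*I*√26)*(1/2799980) - 3206212/(629 + 54489) = (-1/4199970 + 3*I*√26/1399990) - 3206212/55118 = (-1/4199970 + 3*I*√26/1399990) - 3206212*1/55118 = (-1/4199970 + 3*I*√26/1399990) - 1603106/27559 = -6732997134379/115746973230 + 3*I*√26/1399990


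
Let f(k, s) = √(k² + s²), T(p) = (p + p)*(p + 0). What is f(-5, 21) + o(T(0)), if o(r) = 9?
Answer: 9 + √466 ≈ 30.587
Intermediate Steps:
T(p) = 2*p² (T(p) = (2*p)*p = 2*p²)
f(-5, 21) + o(T(0)) = √((-5)² + 21²) + 9 = √(25 + 441) + 9 = √466 + 9 = 9 + √466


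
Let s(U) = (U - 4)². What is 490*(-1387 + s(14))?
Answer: -630630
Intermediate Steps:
s(U) = (-4 + U)²
490*(-1387 + s(14)) = 490*(-1387 + (-4 + 14)²) = 490*(-1387 + 10²) = 490*(-1387 + 100) = 490*(-1287) = -630630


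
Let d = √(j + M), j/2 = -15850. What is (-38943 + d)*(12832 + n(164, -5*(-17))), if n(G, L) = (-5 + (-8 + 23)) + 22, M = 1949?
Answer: -500962752 + 12864*I*√29751 ≈ -5.0096e+8 + 2.2188e+6*I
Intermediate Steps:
j = -31700 (j = 2*(-15850) = -31700)
d = I*√29751 (d = √(-31700 + 1949) = √(-29751) = I*√29751 ≈ 172.48*I)
n(G, L) = 32 (n(G, L) = (-5 + 15) + 22 = 10 + 22 = 32)
(-38943 + d)*(12832 + n(164, -5*(-17))) = (-38943 + I*√29751)*(12832 + 32) = (-38943 + I*√29751)*12864 = -500962752 + 12864*I*√29751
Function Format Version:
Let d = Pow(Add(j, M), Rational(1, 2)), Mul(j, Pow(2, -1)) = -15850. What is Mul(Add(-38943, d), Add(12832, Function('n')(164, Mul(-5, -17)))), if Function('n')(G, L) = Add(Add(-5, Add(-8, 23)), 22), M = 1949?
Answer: Add(-500962752, Mul(12864, I, Pow(29751, Rational(1, 2)))) ≈ Add(-5.0096e+8, Mul(2.2188e+6, I))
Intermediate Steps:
j = -31700 (j = Mul(2, -15850) = -31700)
d = Mul(I, Pow(29751, Rational(1, 2))) (d = Pow(Add(-31700, 1949), Rational(1, 2)) = Pow(-29751, Rational(1, 2)) = Mul(I, Pow(29751, Rational(1, 2))) ≈ Mul(172.48, I))
Function('n')(G, L) = 32 (Function('n')(G, L) = Add(Add(-5, 15), 22) = Add(10, 22) = 32)
Mul(Add(-38943, d), Add(12832, Function('n')(164, Mul(-5, -17)))) = Mul(Add(-38943, Mul(I, Pow(29751, Rational(1, 2)))), Add(12832, 32)) = Mul(Add(-38943, Mul(I, Pow(29751, Rational(1, 2)))), 12864) = Add(-500962752, Mul(12864, I, Pow(29751, Rational(1, 2))))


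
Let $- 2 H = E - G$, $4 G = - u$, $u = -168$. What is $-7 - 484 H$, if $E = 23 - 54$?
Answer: $-17673$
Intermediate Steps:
$E = -31$ ($E = 23 - 54 = -31$)
$G = 42$ ($G = \frac{\left(-1\right) \left(-168\right)}{4} = \frac{1}{4} \cdot 168 = 42$)
$H = \frac{73}{2}$ ($H = - \frac{-31 - 42}{2} = \left(- \frac{1}{2}\right) \left(-73\right) = \frac{73}{2} \approx 36.5$)
$-7 - 484 H = -7 - 17666 = -17673$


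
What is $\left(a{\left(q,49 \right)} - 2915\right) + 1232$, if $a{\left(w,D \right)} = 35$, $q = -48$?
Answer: $-1648$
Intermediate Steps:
$\left(a{\left(q,49 \right)} - 2915\right) + 1232 = \left(35 - 2915\right) + 1232 = -2880 + 1232 = -1648$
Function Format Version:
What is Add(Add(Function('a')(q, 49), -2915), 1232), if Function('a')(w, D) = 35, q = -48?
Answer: -1648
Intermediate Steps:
Add(Add(Function('a')(q, 49), -2915), 1232) = Add(Add(35, -2915), 1232) = Add(-2880, 1232) = -1648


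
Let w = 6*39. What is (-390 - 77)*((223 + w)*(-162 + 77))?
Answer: 18140615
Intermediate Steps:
w = 234
(-390 - 77)*((223 + w)*(-162 + 77)) = (-390 - 77)*((223 + 234)*(-162 + 77)) = -213419*(-85) = -467*(-38845) = 18140615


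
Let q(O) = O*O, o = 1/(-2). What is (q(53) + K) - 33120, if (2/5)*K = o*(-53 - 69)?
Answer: -60317/2 ≈ -30159.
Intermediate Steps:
o = -½ ≈ -0.50000
q(O) = O²
K = 305/2 (K = 5*(-(-53 - 69)/2)/2 = 5*(-½*(-122))/2 = (5/2)*61 = 305/2 ≈ 152.50)
(q(53) + K) - 33120 = (53² + 305/2) - 33120 = (2809 + 305/2) - 33120 = 5923/2 - 33120 = -60317/2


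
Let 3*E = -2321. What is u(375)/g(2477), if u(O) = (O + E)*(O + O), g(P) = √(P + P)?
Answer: -149500*√4954/2477 ≈ -4248.1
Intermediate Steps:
E = -2321/3 (E = (⅓)*(-2321) = -2321/3 ≈ -773.67)
g(P) = √2*√P (g(P) = √(2*P) = √2*√P)
u(O) = 2*O*(-2321/3 + O) (u(O) = (O - 2321/3)*(O + O) = (-2321/3 + O)*(2*O) = 2*O*(-2321/3 + O))
u(375)/g(2477) = ((⅔)*375*(-2321 + 3*375))/((√2*√2477)) = ((⅔)*375*(-2321 + 1125))/(√4954) = ((⅔)*375*(-1196))*(√4954/4954) = -149500*√4954/2477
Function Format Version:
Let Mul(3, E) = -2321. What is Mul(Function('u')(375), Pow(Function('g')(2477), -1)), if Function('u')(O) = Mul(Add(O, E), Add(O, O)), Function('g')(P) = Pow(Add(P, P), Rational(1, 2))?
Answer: Mul(Rational(-149500, 2477), Pow(4954, Rational(1, 2))) ≈ -4248.1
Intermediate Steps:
E = Rational(-2321, 3) (E = Mul(Rational(1, 3), -2321) = Rational(-2321, 3) ≈ -773.67)
Function('g')(P) = Mul(Pow(2, Rational(1, 2)), Pow(P, Rational(1, 2))) (Function('g')(P) = Pow(Mul(2, P), Rational(1, 2)) = Mul(Pow(2, Rational(1, 2)), Pow(P, Rational(1, 2))))
Function('u')(O) = Mul(2, O, Add(Rational(-2321, 3), O)) (Function('u')(O) = Mul(Add(O, Rational(-2321, 3)), Add(O, O)) = Mul(Add(Rational(-2321, 3), O), Mul(2, O)) = Mul(2, O, Add(Rational(-2321, 3), O)))
Mul(Function('u')(375), Pow(Function('g')(2477), -1)) = Mul(Mul(Rational(2, 3), 375, Add(-2321, Mul(3, 375))), Pow(Mul(Pow(2, Rational(1, 2)), Pow(2477, Rational(1, 2))), -1)) = Mul(Mul(Rational(2, 3), 375, Add(-2321, 1125)), Pow(Pow(4954, Rational(1, 2)), -1)) = Mul(Mul(Rational(2, 3), 375, -1196), Mul(Rational(1, 4954), Pow(4954, Rational(1, 2)))) = Mul(-299000, Mul(Rational(1, 4954), Pow(4954, Rational(1, 2)))) = Mul(Rational(-149500, 2477), Pow(4954, Rational(1, 2)))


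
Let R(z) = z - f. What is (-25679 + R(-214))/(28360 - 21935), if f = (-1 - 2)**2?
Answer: -25902/6425 ≈ -4.0314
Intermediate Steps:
f = 9 (f = (-3)**2 = 9)
R(z) = -9 + z (R(z) = z - 1*9 = z - 9 = -9 + z)
(-25679 + R(-214))/(28360 - 21935) = (-25679 + (-9 - 214))/(28360 - 21935) = (-25679 - 223)/6425 = -25902*1/6425 = -25902/6425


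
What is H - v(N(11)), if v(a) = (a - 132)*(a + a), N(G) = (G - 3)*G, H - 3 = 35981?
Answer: 43728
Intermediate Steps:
H = 35984 (H = 3 + 35981 = 35984)
N(G) = G*(-3 + G) (N(G) = (-3 + G)*G = G*(-3 + G))
v(a) = 2*a*(-132 + a) (v(a) = (-132 + a)*(2*a) = 2*a*(-132 + a))
H - v(N(11)) = 35984 - 2*11*(-3 + 11)*(-132 + 11*(-3 + 11)) = 35984 - 2*11*8*(-132 + 11*8) = 35984 - 2*88*(-132 + 88) = 35984 - 2*88*(-44) = 35984 - 1*(-7744) = 35984 + 7744 = 43728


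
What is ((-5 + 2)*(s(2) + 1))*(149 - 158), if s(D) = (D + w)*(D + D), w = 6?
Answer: 891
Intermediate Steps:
s(D) = 2*D*(6 + D) (s(D) = (D + 6)*(D + D) = (6 + D)*(2*D) = 2*D*(6 + D))
((-5 + 2)*(s(2) + 1))*(149 - 158) = ((-5 + 2)*(2*2*(6 + 2) + 1))*(149 - 158) = -3*(2*2*8 + 1)*(-9) = -3*(32 + 1)*(-9) = -3*33*(-9) = -99*(-9) = 891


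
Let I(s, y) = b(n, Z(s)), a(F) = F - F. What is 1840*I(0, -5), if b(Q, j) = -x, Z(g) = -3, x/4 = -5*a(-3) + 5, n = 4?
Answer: -36800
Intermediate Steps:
a(F) = 0
x = 20 (x = 4*(-5*0 + 5) = 4*(0 + 5) = 4*5 = 20)
b(Q, j) = -20 (b(Q, j) = -1*20 = -20)
I(s, y) = -20
1840*I(0, -5) = 1840*(-20) = -36800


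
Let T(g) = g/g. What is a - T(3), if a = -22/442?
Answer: -232/221 ≈ -1.0498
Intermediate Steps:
T(g) = 1
a = -11/221 (a = -22*1/442 = -11/221 ≈ -0.049774)
a - T(3) = -11/221 - 1*1 = -11/221 - 1 = -232/221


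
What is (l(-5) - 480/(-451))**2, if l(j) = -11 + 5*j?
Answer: 248251536/203401 ≈ 1220.5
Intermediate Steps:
(l(-5) - 480/(-451))**2 = ((-11 + 5*(-5)) - 480/(-451))**2 = ((-11 - 25) - 480*(-1/451))**2 = (-36 + 480/451)**2 = (-15756/451)**2 = 248251536/203401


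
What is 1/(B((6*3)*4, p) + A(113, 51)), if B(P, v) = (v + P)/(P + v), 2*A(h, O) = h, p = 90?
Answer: 2/115 ≈ 0.017391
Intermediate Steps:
A(h, O) = h/2
B(P, v) = 1 (B(P, v) = (P + v)/(P + v) = 1)
1/(B((6*3)*4, p) + A(113, 51)) = 1/(1 + (½)*113) = 1/(1 + 113/2) = 1/(115/2) = 2/115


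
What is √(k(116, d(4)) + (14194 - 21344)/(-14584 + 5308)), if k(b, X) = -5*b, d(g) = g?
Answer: I*√12459824670/4638 ≈ 24.067*I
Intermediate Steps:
√(k(116, d(4)) + (14194 - 21344)/(-14584 + 5308)) = √(-5*116 + (14194 - 21344)/(-14584 + 5308)) = √(-580 - 7150/(-9276)) = √(-580 - 7150*(-1/9276)) = √(-580 + 3575/4638) = √(-2686465/4638) = I*√12459824670/4638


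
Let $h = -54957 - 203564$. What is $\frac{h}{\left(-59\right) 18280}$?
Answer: $\frac{258521}{1078520} \approx 0.2397$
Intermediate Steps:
$h = -258521$ ($h = -54957 - 203564 = -258521$)
$\frac{h}{\left(-59\right) 18280} = - \frac{258521}{\left(-59\right) 18280} = - \frac{258521}{-1078520} = \left(-258521\right) \left(- \frac{1}{1078520}\right) = \frac{258521}{1078520}$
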